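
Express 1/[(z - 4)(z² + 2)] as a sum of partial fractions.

Cover-up at z = 4: α = 1/(4² + 2) = 1/18. Then β = -α = -1/18, γ = -α·(0 + 4) = -2/9
Result: (1/18)/(z - 4) - ((1/18)z + 2/9)/(z² + 2)


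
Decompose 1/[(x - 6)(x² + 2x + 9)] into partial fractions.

Cover-up at x = 6: P = 1/(6² + 2·6 + 9) = 1/57. Then Q = -P = -1/57, R = -P·(2 + 6) = -8/57
Result: (1/57)/(x - 6) - ((1/57)x + 8/57)/(x² + 2x + 9)


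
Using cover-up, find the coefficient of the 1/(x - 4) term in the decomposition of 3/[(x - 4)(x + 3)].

Cover (x - 4), set x=4: 3/((x + 3) at x=4) = 3/(7) = 3/7


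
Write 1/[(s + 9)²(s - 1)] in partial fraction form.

Cover-up at s=1: γ = 1/(1 + 9)² = 1/100. Cover-up at s=-9: β = 1/(-9 - 1) = -1/10. Comparing s² coeff: α = -γ = -1/100
Result: (-1/100)/(s + 9) - (1/10)/(s + 9)² + (1/100)/(s - 1)


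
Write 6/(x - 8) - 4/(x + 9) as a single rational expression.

Common denominator (x - 8)(x + 9). Numerator: 6(x + 9) - 4(x - 8) = (6x + 54) - (4x - 32) = 2x + 86
Result: (2x + 86)/[(x - 8)(x + 9)]


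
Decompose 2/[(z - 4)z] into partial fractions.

2/(z - 4)z = A/(z - 4) + B/z. A = 2/(4 - 0) = 1/2, B = 2/(0 - 4) = -1/2
Result: (1/2)/(z - 4) - (1/2)/z


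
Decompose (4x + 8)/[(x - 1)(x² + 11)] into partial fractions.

At x=1: A = (4·1 + 8)/(1² + 11) = 1. B = -A = -1, C = 4 - 1·A = 3
Result: 1/(x - 1) - (x - 3)/(x² + 11)


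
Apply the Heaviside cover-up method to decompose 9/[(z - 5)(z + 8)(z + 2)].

Cover (z - 5), z=5: α = 9/[(5 + 8)(5 + 2)] = 9/91. Cover (z + 8), z=-8: β = 9/[(-8 - 5)(-8 + 2)] = 3/26. Cover (z + 2), z=-2: γ = 9/[(-2 - 5)(-2 + 8)] = -3/14.
Result: (9/91)/(z - 5) + (3/26)/(z + 8) - (3/14)/(z + 2)


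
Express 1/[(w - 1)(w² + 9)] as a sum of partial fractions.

Cover-up at w = 1: A = 1/(1² + 9) = 1/10. Then B = -A = -1/10, C = -A·(0 + 1) = -1/10
Result: (1/10)/(w - 1) - ((1/10)w + 1/10)/(w² + 9)


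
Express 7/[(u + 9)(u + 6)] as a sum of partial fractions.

7/(u + 9)(u + 6) = P/(u + 9) + Q/(u + 6). P = 7/(-9 + 6) = -7/3, Q = 7/(-6 + 9) = 7/3
Result: (-7/3)/(u + 9) + (7/3)/(u + 6)


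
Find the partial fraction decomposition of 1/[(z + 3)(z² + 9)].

Cover-up at z = -3: α = 1/((-3)² + 9) = 1/18. Then β = -α = -1/18, γ = -α·(0 - 3) = 1/6
Result: (1/18)/(z + 3) - ((1/18)z - 1/6)/(z² + 9)


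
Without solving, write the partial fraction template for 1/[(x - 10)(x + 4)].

Distinct linear factors: P/(x - 10) + Q/(x + 4)


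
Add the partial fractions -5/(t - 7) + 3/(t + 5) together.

Common denominator (t - 7)(t + 5). Numerator: -5(t + 5) + 3(t - 7) = (-5t - 25) + (3t - 21) = -2t - 46
Result: (-2t - 46)/[(t - 7)(t + 5)]


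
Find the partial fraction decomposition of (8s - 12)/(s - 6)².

(8s - 12) = α(s - 6) + β. At s = 6: β = 8·6 - 12 = 36. Coeff of s: α = 8
Result: 8/(s - 6) + 36/(s - 6)²


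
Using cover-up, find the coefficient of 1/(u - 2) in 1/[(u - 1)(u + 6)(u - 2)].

Cover (u - 2), set u=2: 1/[(2 - 1)(2 + 6)] = 1/8


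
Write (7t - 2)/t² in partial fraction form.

(7t - 2) = At + B. At t = 0: B = 7·0 - 2 = -2. Coeff of t: A = 7
Result: 7/t - 2/t²


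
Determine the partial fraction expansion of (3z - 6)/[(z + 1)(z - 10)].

At z=-1: A = (3·(-1) - 6)/(-1 - 10) = 9/11. At z=10: B = (3·10 - 6)/(10 + 1) = 24/11
Result: (9/11)/(z + 1) + (24/11)/(z - 10)


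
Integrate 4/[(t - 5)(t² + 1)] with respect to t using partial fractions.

Cover-up at t=5: α = 4/(5²+1) = 2/13. Coeff matching: β = -2/13, γ = -10/13. Decomposition: (2/13)/(t - 5) - ((2/13)t + 10/13)/(t² + 1). Integrate: linear → ln, quadratic → (1/2)ln + arctan: (2/13) ln|(t - 5)| - (1/13) ln(t² + 1) - (10/13) arctan(t) + C


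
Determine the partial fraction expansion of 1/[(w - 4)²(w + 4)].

Cover-up at w=-4: R = 1/(-4 - 4)² = 1/64. Cover-up at w=4: Q = 1/(4 + 4) = 1/8. Comparing w² coeff: P = -R = -1/64
Result: (-1/64)/(w - 4) + (1/8)/(w - 4)² + (1/64)/(w + 4)


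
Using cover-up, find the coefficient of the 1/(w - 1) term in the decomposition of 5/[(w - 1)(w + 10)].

Cover (w - 1), set w=1: 5/((w + 10) at w=1) = 5/(11) = 5/11


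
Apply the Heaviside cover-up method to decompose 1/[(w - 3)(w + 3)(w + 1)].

Cover (w - 3), w=3: A = 1/[(3 + 3)(3 + 1)] = 1/24. Cover (w + 3), w=-3: B = 1/[(-3 - 3)(-3 + 1)] = 1/12. Cover (w + 1), w=-1: C = 1/[(-1 - 3)(-1 + 3)] = -1/8.
Result: (1/24)/(w - 3) + (1/12)/(w + 3) - (1/8)/(w + 1)


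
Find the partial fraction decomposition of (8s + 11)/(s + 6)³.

(8s + 11) = P(s + 6)² + Q(s + 6) + R. At s = -6: R = 8·(-6) + 11 = -37. Coefficients: P = 0, Q = 8
Result: 8/(s + 6)² - 37/(s + 6)³


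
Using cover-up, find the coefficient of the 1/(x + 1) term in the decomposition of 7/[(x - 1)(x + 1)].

Cover (x + 1), set x=-1: 7/((x - 1) at x=-1) = 7/(-2) = -7/2


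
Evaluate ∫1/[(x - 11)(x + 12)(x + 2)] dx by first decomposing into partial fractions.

Cover-up: P = 1/299, Q = 1/230, R = -1/130. Decomposition: (1/299)/(x - 11) + (1/230)/(x + 12) - (1/130)/(x + 2). Integrate each term: (1/299) ln|(x - 11)| + (1/230) ln|(x + 12)| - (1/130) ln|(x + 2)| + C


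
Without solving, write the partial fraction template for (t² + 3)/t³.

Repeated linear factor (power 3): P/t + Q/t² + R/t³


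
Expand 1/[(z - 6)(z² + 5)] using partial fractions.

Cover-up at z = 6: P = 1/(6² + 5) = 1/41. Then Q = -P = -1/41, R = -P·(0 + 6) = -6/41
Result: (1/41)/(z - 6) - ((1/41)z + 6/41)/(z² + 5)


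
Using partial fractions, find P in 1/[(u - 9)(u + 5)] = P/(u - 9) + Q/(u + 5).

Cover-up at u = 9: P = 1/(9 + 5) = 1/14


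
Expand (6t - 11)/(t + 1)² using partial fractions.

(6t - 11) = A(t + 1) + B. At t = -1: B = 6·(-1) - 11 = -17. Coeff of t: A = 6
Result: 6/(t + 1) - 17/(t + 1)²


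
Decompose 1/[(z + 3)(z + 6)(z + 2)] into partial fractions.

Using cover-up method: A = -1/3, B = 1/12, C = 1/4
Result: (-1/3)/(z + 3) + (1/12)/(z + 6) + (1/4)/(z + 2)


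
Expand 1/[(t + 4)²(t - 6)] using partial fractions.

Cover-up at t=6: R = 1/(6 + 4)² = 1/100. Cover-up at t=-4: Q = 1/(-4 - 6) = -1/10. Comparing t² coeff: P = -R = -1/100
Result: (-1/100)/(t + 4) - (1/10)/(t + 4)² + (1/100)/(t - 6)


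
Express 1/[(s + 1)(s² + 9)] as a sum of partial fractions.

Cover-up at s = -1: A = 1/((-1)² + 9) = 1/10. Then B = -A = -1/10, C = -A·(0 - 1) = 1/10
Result: (1/10)/(s + 1) - ((1/10)s - 1/10)/(s² + 9)


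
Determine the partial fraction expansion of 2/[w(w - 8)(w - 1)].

Using cover-up method: α = 1/4, β = 1/28, γ = -2/7
Result: (1/4)/w + (1/28)/(w - 8) - (2/7)/(w - 1)


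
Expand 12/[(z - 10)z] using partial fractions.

12/(z - 10)z = A/(z - 10) + B/z. A = 12/(10 - 0) = 6/5, B = 12/(0 - 10) = -6/5
Result: (6/5)/(z - 10) - (6/5)/z


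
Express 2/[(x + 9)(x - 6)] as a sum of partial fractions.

2/(x + 9)(x - 6) = α/(x + 9) + β/(x - 6). α = 2/(-9 - 6) = -2/15, β = 2/(6 + 9) = 2/15
Result: (-2/15)/(x + 9) + (2/15)/(x - 6)


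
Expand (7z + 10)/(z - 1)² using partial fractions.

(7z + 10) = α(z - 1) + β. At z = 1: β = 7·1 + 10 = 17. Coeff of z: α = 7
Result: 7/(z - 1) + 17/(z - 1)²


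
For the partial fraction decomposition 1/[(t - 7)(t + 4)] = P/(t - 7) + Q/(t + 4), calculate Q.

Cover-up at t = -4: Q = 1/(-4 - 7) = -1/11


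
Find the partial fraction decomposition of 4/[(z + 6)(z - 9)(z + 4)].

Using cover-up method: P = 2/15, Q = 4/195, R = -2/13
Result: (2/15)/(z + 6) + (4/195)/(z - 9) - (2/13)/(z + 4)


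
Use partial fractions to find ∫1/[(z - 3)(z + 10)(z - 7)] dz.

Cover-up: P = -1/52, Q = 1/221, R = 1/68. Decomposition: (-1/52)/(z - 3) + (1/221)/(z + 10) + (1/68)/(z - 7). Integrate each term: (-1/52) ln|(z - 3)| + (1/221) ln|(z + 10)| + (1/68) ln|(z - 7)| + C


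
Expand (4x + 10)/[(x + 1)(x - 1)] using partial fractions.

At x=-1: α = (4·(-1) + 10)/(-1 - 1) = -3. At x=1: β = (4·1 + 10)/(1 + 1) = 7
Result: -3/(x + 1) + 7/(x - 1)


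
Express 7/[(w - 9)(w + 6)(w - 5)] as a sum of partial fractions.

Using cover-up method: A = 7/60, B = 7/165, C = -7/44
Result: (7/60)/(w - 9) + (7/165)/(w + 6) - (7/44)/(w - 5)


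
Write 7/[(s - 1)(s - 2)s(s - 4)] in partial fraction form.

Using Heaviside cover-up: (7/3)/(s - 1) - (7/4)/(s - 2) - (7/8)/s + (7/24)/(s - 4)


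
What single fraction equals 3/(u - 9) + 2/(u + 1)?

Common denominator (u - 9)(u + 1). Numerator: 3(u + 1) + 2(u - 9) = (3u + 3) + (2u - 18) = 5u - 15
Result: (5u - 15)/[(u - 9)(u + 1)]


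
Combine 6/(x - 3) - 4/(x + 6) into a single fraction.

Common denominator (x - 3)(x + 6). Numerator: 6(x + 6) - 4(x - 3) = (6x + 36) - (4x - 12) = 2x + 48
Result: (2x + 48)/[(x - 3)(x + 6)]


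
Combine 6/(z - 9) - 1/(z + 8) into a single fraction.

Common denominator (z - 9)(z + 8). Numerator: 6(z + 8) - 1(z - 9) = (6z + 48) - (z - 9) = 5z + 57
Result: (5z + 57)/[(z - 9)(z + 8)]


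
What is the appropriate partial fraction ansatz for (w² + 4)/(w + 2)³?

Repeated linear factor (power 3): P/(w + 2) + Q/(w + 2)² + R/(w + 2)³


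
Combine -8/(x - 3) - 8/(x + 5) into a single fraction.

Common denominator (x - 3)(x + 5). Numerator: -8(x + 5) - 8(x - 3) = (-8x - 40) - (8x - 24) = -16x - 16
Result: (-16x - 16)/[(x - 3)(x + 5)]


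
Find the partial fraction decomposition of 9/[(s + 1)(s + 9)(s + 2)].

Using cover-up method: P = 9/8, Q = 9/56, R = -9/7
Result: (9/8)/(s + 1) + (9/56)/(s + 9) - (9/7)/(s + 2)


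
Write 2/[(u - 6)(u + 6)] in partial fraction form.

2/(u - 6)(u + 6) = A/(u - 6) + B/(u + 6). A = 2/(6 + 6) = 1/6, B = 2/(-6 - 6) = -1/6
Result: (1/6)/(u - 6) - (1/6)/(u + 6)


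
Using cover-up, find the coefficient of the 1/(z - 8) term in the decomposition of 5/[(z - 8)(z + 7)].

Cover (z - 8), set z=8: 5/((z + 7) at z=8) = 5/(15) = 1/3


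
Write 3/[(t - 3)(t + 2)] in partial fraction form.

3/(t - 3)(t + 2) = A/(t - 3) + B/(t + 2). A = 3/(3 + 2) = 3/5, B = 3/(-2 - 3) = -3/5
Result: (3/5)/(t - 3) - (3/5)/(t + 2)


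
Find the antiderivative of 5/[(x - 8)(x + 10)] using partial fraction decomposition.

Decompose: 5/[(x - 8)(x + 10)] = (5/18)/(x - 8) - (5/18)/(x + 10). Integrate each term: (5/18) ln|(x - 8)| - (5/18) ln|(x + 10)| + C


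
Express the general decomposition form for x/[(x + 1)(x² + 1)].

Linear + irreducible quadratic: P/(x + 1) + (Qx + R)/(x² + 1)


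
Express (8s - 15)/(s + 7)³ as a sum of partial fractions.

(8s - 15) = P(s + 7)² + Q(s + 7) + R. At s = -7: R = 8·(-7) - 15 = -71. Coefficients: P = 0, Q = 8
Result: 8/(s + 7)² - 71/(s + 7)³


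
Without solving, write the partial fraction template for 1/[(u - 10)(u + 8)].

Distinct linear factors: P/(u - 10) + Q/(u + 8)


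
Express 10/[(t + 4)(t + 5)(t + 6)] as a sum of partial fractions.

Using cover-up method: P = 5, Q = -10, R = 5
Result: 5/(t + 4) - 10/(t + 5) + 5/(t + 6)


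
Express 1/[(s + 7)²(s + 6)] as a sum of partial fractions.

Cover-up at s=-6: R = 1/(-6 + 7)² = 1. Cover-up at s=-7: Q = 1/(-7 + 6) = -1. Comparing s² coeff: P = -R = -1
Result: -1/(s + 7) - 1/(s + 7)² + 1/(s + 6)


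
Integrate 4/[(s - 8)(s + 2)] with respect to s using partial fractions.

Decompose: 4/[(s - 8)(s + 2)] = (2/5)/(s - 8) - (2/5)/(s + 2). Integrate each term: (2/5) ln|(s - 8)| - (2/5) ln|(s + 2)| + C


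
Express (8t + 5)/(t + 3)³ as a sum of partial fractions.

(8t + 5) = α(t + 3)² + β(t + 3) + γ. At t = -3: γ = 8·(-3) + 5 = -19. Coefficients: α = 0, β = 8
Result: 8/(t + 3)² - 19/(t + 3)³


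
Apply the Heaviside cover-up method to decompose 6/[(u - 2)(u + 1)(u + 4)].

Cover (u - 2), u=2: α = 6/[(2 + 1)(2 + 4)] = 1/3. Cover (u + 1), u=-1: β = 6/[(-1 - 2)(-1 + 4)] = -2/3. Cover (u + 4), u=-4: γ = 6/[(-4 - 2)(-4 + 1)] = 1/3.
Result: (1/3)/(u - 2) - (2/3)/(u + 1) + (1/3)/(u + 4)


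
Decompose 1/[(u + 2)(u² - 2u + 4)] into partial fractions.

Cover-up at u = -2: A = 1/((-2)² - 2·(-2) + 4) = 1/12. Then B = -A = -1/12, C = -A·(-2 - 2) = 1/3
Result: (1/12)/(u + 2) - ((1/12)u - 1/3)/(u² - 2u + 4)


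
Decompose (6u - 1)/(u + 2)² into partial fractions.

(6u - 1) = P(u + 2) + Q. At u = -2: Q = 6·(-2) - 1 = -13. Coeff of u: P = 6
Result: 6/(u + 2) - 13/(u + 2)²


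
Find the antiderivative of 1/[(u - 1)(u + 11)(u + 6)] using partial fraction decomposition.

Cover-up: α = 1/84, β = 1/60, γ = -1/35. Decomposition: (1/84)/(u - 1) + (1/60)/(u + 11) - (1/35)/(u + 6). Integrate each term: (1/84) ln|(u - 1)| + (1/60) ln|(u + 11)| - (1/35) ln|(u + 6)| + C


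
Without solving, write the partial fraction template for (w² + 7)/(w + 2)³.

Repeated linear factor (power 3): α/(w + 2) + β/(w + 2)² + γ/(w + 2)³


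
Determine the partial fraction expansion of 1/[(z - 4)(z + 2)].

1/(z - 4)(z + 2) = α/(z - 4) + β/(z + 2). α = 1/(4 + 2) = 1/6, β = 1/(-2 - 4) = -1/6
Result: (1/6)/(z - 4) - (1/6)/(z + 2)


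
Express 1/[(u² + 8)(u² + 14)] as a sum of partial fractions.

Coefficient matching gives α = γ = 0, β = 1/(14-8) = 1/6, δ = -β = -1/6
Result: (1/6)/(u² + 8) - (1/6)/(u² + 14)


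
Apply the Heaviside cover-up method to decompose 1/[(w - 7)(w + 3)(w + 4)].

Cover (w - 7), w=7: α = 1/[(7 + 3)(7 + 4)] = 1/110. Cover (w + 3), w=-3: β = 1/[(-3 - 7)(-3 + 4)] = -1/10. Cover (w + 4), w=-4: γ = 1/[(-4 - 7)(-4 + 3)] = 1/11.
Result: (1/110)/(w - 7) - (1/10)/(w + 3) + (1/11)/(w + 4)


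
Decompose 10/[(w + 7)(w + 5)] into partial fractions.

10/(w + 7)(w + 5) = α/(w + 7) + β/(w + 5). α = 10/(-7 + 5) = -5, β = 10/(-5 + 7) = 5
Result: -5/(w + 7) + 5/(w + 5)


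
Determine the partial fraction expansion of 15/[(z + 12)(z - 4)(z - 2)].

Using cover-up method: A = 15/224, B = 15/32, C = -15/28
Result: (15/224)/(z + 12) + (15/32)/(z - 4) - (15/28)/(z - 2)


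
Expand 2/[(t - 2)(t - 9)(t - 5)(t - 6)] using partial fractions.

Using Heaviside cover-up: (-1/42)/(t - 2) + (1/42)/(t - 9) + (1/6)/(t - 5) - (1/6)/(t - 6)


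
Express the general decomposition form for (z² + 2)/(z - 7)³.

Repeated linear factor (power 3): A/(z - 7) + B/(z - 7)² + C/(z - 7)³


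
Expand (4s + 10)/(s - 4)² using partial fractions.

(4s + 10) = P(s - 4) + Q. At s = 4: Q = 4·4 + 10 = 26. Coeff of s: P = 4
Result: 4/(s - 4) + 26/(s - 4)²


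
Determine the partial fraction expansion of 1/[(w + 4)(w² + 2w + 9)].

Cover-up at w = -4: α = 1/((-4)² + 2·(-4) + 9) = 1/17. Then β = -α = -1/17, γ = -α·(2 - 4) = 2/17
Result: (1/17)/(w + 4) - ((1/17)w - 2/17)/(w² + 2w + 9)


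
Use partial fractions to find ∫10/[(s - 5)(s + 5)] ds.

Decompose: 10/[(s - 5)(s + 5)] = 1/(s - 5) - 1/(s + 5). Integrate each term: ln|(s - 5)| - ln|(s + 5)| + C


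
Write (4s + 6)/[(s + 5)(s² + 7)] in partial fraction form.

At s=-5: P = (4·(-5) + 6)/((-5)² + 7) = -7/16. Q = -P = 7/16, R = 4 - (-5)·P = 29/16
Result: (-7/16)/(s + 5) + ((7/16)s + 29/16)/(s² + 7)


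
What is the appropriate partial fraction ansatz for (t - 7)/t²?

Repeated linear factor: α/t + β/t²


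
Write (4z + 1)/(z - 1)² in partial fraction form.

(4z + 1) = P(z - 1) + Q. At z = 1: Q = 4·1 + 1 = 5. Coeff of z: P = 4
Result: 4/(z - 1) + 5/(z - 1)²


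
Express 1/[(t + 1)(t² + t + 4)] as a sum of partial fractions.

Cover-up at t = -1: α = 1/((-1)² + 1·(-1) + 4) = 1/4. Then β = -α = -1/4, γ = -α·(1 - 1) = 0
Result: (1/4)/(t + 1) - ((1/4)t)/(t² + t + 4)


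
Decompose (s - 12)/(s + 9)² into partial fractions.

(s - 12) = α(s + 9) + β. At s = -9: β = 1·(-9) - 12 = -21. Coeff of s: α = 1
Result: 1/(s + 9) - 21/(s + 9)²


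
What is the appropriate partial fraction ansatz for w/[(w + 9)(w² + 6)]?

Linear + irreducible quadratic: A/(w + 9) + (Bw + C)/(w² + 6)


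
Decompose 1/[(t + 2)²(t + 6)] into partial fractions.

Cover-up at t=-6: C = 1/(-6 + 2)² = 1/16. Cover-up at t=-2: B = 1/(-2 + 6) = 1/4. Comparing t² coeff: A = -C = -1/16
Result: (-1/16)/(t + 2) + (1/4)/(t + 2)² + (1/16)/(t + 6)


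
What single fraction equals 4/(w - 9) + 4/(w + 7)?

Common denominator (w - 9)(w + 7). Numerator: 4(w + 7) + 4(w - 9) = (4w + 28) + (4w - 36) = 8w - 8
Result: (8w - 8)/[(w - 9)(w + 7)]


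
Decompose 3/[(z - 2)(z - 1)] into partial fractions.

3/(z - 2)(z - 1) = A/(z - 2) + B/(z - 1). A = 3/(2 - 1) = 3, B = 3/(1 - 2) = -3
Result: 3/(z - 2) - 3/(z - 1)


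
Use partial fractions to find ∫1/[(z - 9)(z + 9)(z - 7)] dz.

Cover-up: α = 1/36, β = 1/288, γ = -1/32. Decomposition: (1/36)/(z - 9) + (1/288)/(z + 9) - (1/32)/(z - 7). Integrate each term: (1/36) ln|(z - 9)| + (1/288) ln|(z + 9)| - (1/32) ln|(z - 7)| + C


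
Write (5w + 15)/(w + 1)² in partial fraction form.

(5w + 15) = P(w + 1) + Q. At w = -1: Q = 5·(-1) + 15 = 10. Coeff of w: P = 5
Result: 5/(w + 1) + 10/(w + 1)²


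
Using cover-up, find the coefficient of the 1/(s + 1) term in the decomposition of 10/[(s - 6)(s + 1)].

Cover (s + 1), set s=-1: 10/((s - 6) at s=-1) = 10/(-7) = -10/7


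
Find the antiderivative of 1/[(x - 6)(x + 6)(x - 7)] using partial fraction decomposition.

Cover-up: α = -1/12, β = 1/156, γ = 1/13. Decomposition: (-1/12)/(x - 6) + (1/156)/(x + 6) + (1/13)/(x - 7). Integrate each term: (-1/12) ln|(x - 6)| + (1/156) ln|(x + 6)| + (1/13) ln|(x - 7)| + C


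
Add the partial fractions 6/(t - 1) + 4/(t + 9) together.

Common denominator (t - 1)(t + 9). Numerator: 6(t + 9) + 4(t - 1) = (6t + 54) + (4t - 4) = 10t + 50
Result: (10t + 50)/[(t - 1)(t + 9)]


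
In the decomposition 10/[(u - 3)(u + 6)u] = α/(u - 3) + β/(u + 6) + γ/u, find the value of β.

Cover-up at u = -6: β = 10/[(-6 - 3)(-6 - 0)] = 10/[(-9)(-6)] = 10/54 = 5/27


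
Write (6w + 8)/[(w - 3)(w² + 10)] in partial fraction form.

At w=3: A = (6·3 + 8)/(3² + 10) = 26/19. B = -A = -26/19, C = 6 - 3·A = 36/19
Result: (26/19)/(w - 3) - ((26/19)w - 36/19)/(w² + 10)


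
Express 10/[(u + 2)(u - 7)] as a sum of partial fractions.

10/(u + 2)(u - 7) = α/(u + 2) + β/(u - 7). α = 10/(-2 - 7) = -10/9, β = 10/(7 + 2) = 10/9
Result: (-10/9)/(u + 2) + (10/9)/(u - 7)


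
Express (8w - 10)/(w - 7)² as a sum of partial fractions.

(8w - 10) = P(w - 7) + Q. At w = 7: Q = 8·7 - 10 = 46. Coeff of w: P = 8
Result: 8/(w - 7) + 46/(w - 7)²


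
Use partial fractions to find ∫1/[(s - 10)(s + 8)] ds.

Decompose: 1/[(s - 10)(s + 8)] = (1/18)/(s - 10) - (1/18)/(s + 8). Integrate each term: (1/18) ln|(s - 10)| - (1/18) ln|(s + 8)| + C


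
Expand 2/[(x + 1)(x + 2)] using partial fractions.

2/(x + 1)(x + 2) = A/(x + 1) + B/(x + 2). A = 2/(-1 + 2) = 2, B = 2/(-2 + 1) = -2
Result: 2/(x + 1) - 2/(x + 2)


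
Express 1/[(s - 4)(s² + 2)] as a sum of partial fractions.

Cover-up at s = 4: α = 1/(4² + 2) = 1/18. Then β = -α = -1/18, γ = -α·(0 + 4) = -2/9
Result: (1/18)/(s - 4) - ((1/18)s + 2/9)/(s² + 2)


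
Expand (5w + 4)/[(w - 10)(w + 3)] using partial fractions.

At w=10: A = (5·10 + 4)/(10 + 3) = 54/13. At w=-3: B = (5·(-3) + 4)/(-3 - 10) = 11/13
Result: (54/13)/(w - 10) + (11/13)/(w + 3)


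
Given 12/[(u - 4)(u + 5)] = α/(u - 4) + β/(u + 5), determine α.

Cover-up at u = 4: α = 12/(4 + 5) = 12/9 = 4/3


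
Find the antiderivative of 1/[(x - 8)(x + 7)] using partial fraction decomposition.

Decompose: 1/[(x - 8)(x + 7)] = (1/15)/(x - 8) - (1/15)/(x + 7). Integrate each term: (1/15) ln|(x - 8)| - (1/15) ln|(x + 7)| + C


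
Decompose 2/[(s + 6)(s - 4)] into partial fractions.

2/(s + 6)(s - 4) = P/(s + 6) + Q/(s - 4). P = 2/(-6 - 4) = -1/5, Q = 2/(4 + 6) = 1/5
Result: (-1/5)/(s + 6) + (1/5)/(s - 4)


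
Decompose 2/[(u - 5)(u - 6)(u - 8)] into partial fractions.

Using cover-up method: P = 2/3, Q = -1, R = 1/3
Result: (2/3)/(u - 5) - 1/(u - 6) + (1/3)/(u - 8)


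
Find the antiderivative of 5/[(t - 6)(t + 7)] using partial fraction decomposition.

Decompose: 5/[(t - 6)(t + 7)] = (5/13)/(t - 6) - (5/13)/(t + 7). Integrate each term: (5/13) ln|(t - 6)| - (5/13) ln|(t + 7)| + C


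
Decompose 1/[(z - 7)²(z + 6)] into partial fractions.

Cover-up at z=-6: R = 1/(-6 - 7)² = 1/169. Cover-up at z=7: Q = 1/(7 + 6) = 1/13. Comparing z² coeff: P = -R = -1/169
Result: (-1/169)/(z - 7) + (1/13)/(z - 7)² + (1/169)/(z + 6)


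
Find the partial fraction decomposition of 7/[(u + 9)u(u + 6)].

Using cover-up method: A = 7/27, B = 7/54, C = -7/18
Result: (7/27)/(u + 9) + (7/54)/u - (7/18)/(u + 6)


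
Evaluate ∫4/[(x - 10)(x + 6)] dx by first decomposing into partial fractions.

Decompose: 4/[(x - 10)(x + 6)] = (1/4)/(x - 10) - (1/4)/(x + 6). Integrate each term: (1/4) ln|(x - 10)| - (1/4) ln|(x + 6)| + C


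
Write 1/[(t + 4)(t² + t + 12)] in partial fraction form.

Cover-up at t = -4: P = 1/((-4)² + 1·(-4) + 12) = 1/24. Then Q = -P = -1/24, R = -P·(1 - 4) = 1/8
Result: (1/24)/(t + 4) - ((1/24)t - 1/8)/(t² + t + 12)


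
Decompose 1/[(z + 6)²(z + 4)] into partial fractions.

Cover-up at z=-4: γ = 1/(-4 + 6)² = 1/4. Cover-up at z=-6: β = 1/(-6 + 4) = -1/2. Comparing z² coeff: α = -γ = -1/4
Result: (-1/4)/(z + 6) - (1/2)/(z + 6)² + (1/4)/(z + 4)


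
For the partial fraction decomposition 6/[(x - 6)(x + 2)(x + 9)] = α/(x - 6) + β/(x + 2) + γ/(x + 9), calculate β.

Cover-up at x = -2: β = 6/[(-2 - 6)(-2 + 9)] = 6/[(-8)(7)] = -6/56 = -3/28


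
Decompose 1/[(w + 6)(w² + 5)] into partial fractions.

Cover-up at w = -6: A = 1/((-6)² + 5) = 1/41. Then B = -A = -1/41, C = -A·(0 - 6) = 6/41
Result: (1/41)/(w + 6) - ((1/41)w - 6/41)/(w² + 5)


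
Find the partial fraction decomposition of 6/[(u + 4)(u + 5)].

6/(u + 4)(u + 5) = P/(u + 4) + Q/(u + 5). P = 6/(-4 + 5) = 6, Q = 6/(-5 + 4) = -6
Result: 6/(u + 4) - 6/(u + 5)


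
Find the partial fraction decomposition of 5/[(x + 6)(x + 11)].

5/(x + 6)(x + 11) = A/(x + 6) + B/(x + 11). A = 5/(-6 + 11) = 1, B = 5/(-11 + 6) = -1
Result: 1/(x + 6) - 1/(x + 11)


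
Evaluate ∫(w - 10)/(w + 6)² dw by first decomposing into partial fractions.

Decompose: P = 1, Q = 1·(-6) - 10 = -16, so (w - 10)/(w + 6)² = 1/(w + 6) - 16/(w + 6)². Integrate: ∫ P/(w + 6) dw = ln|(w + 6)|; ∫ Q/(w + 6)² dw = 16/(w + 6). Sum: ln|(w + 6)| + 16/(w + 6) + C


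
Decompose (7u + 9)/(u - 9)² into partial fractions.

(7u + 9) = A(u - 9) + B. At u = 9: B = 7·9 + 9 = 72. Coeff of u: A = 7
Result: 7/(u - 9) + 72/(u - 9)²


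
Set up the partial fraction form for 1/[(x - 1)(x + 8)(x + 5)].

Three distinct linear factors: α/(x - 1) + β/(x + 8) + γ/(x + 5)


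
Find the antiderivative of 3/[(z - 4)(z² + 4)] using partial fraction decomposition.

Cover-up at z=4: A = 3/(4²+4) = 3/20. Coeff matching: B = -3/20, C = -3/5. Decomposition: (3/20)/(z - 4) - ((3/20)z + 3/5)/(z² + 4). Integrate: linear → ln, quadratic → (1/2)ln + arctan: (3/20) ln|(z - 4)| - (3/40) ln(z² + 4) - (3/10) arctan(z/2) + C


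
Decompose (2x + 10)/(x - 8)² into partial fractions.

(2x + 10) = α(x - 8) + β. At x = 8: β = 2·8 + 10 = 26. Coeff of x: α = 2
Result: 2/(x - 8) + 26/(x - 8)²


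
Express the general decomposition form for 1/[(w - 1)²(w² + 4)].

Repeated linear + quadratic: A/(w - 1) + B/(w - 1)² + (Cw + D)/(w² + 4)


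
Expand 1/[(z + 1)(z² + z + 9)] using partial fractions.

Cover-up at z = -1: P = 1/((-1)² + 1·(-1) + 9) = 1/9. Then Q = -P = -1/9, R = -P·(1 - 1) = 0
Result: (1/9)/(z + 1) - ((1/9)z)/(z² + z + 9)


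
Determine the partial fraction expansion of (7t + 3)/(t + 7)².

(7t + 3) = α(t + 7) + β. At t = -7: β = 7·(-7) + 3 = -46. Coeff of t: α = 7
Result: 7/(t + 7) - 46/(t + 7)²


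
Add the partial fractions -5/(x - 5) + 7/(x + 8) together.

Common denominator (x - 5)(x + 8). Numerator: -5(x + 8) + 7(x - 5) = (-5x - 40) + (7x - 35) = 2x - 75
Result: (2x - 75)/[(x - 5)(x + 8)]


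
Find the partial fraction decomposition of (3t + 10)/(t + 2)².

(3t + 10) = A(t + 2) + B. At t = -2: B = 3·(-2) + 10 = 4. Coeff of t: A = 3
Result: 3/(t + 2) + 4/(t + 2)²


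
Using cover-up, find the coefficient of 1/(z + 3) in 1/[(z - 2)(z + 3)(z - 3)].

Cover (z + 3), set z=-3: 1/[(-3 - 2)(-3 - 3)] = 1/30


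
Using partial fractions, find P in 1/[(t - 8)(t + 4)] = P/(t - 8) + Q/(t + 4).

Cover-up at t = 8: P = 1/(8 + 4) = 1/12


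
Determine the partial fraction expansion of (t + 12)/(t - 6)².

(t + 12) = α(t - 6) + β. At t = 6: β = 1·6 + 12 = 18. Coeff of t: α = 1
Result: 1/(t - 6) + 18/(t - 6)²


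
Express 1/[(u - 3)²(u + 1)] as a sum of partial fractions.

Cover-up at u=-1: R = 1/(-1 - 3)² = 1/16. Cover-up at u=3: Q = 1/(3 + 1) = 1/4. Comparing u² coeff: P = -R = -1/16
Result: (-1/16)/(u - 3) + (1/4)/(u - 3)² + (1/16)/(u + 1)


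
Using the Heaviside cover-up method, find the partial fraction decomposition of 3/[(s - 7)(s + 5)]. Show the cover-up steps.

Cover (s - 7): set s=7, get α = 3/(7 + 5) = 1/4. Cover (s + 5): set s=-5, get β = 3/(-5 - 7) = -1/4.
Result: (1/4)/(s - 7) - (1/4)/(s + 5)


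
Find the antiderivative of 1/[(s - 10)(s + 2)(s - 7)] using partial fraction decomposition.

Cover-up: A = 1/36, B = 1/108, C = -1/27. Decomposition: (1/36)/(s - 10) + (1/108)/(s + 2) - (1/27)/(s - 7). Integrate each term: (1/36) ln|(s - 10)| + (1/108) ln|(s + 2)| - (1/27) ln|(s - 7)| + C


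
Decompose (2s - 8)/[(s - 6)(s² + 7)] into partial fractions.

At s=6: A = (2·6 - 8)/(6² + 7) = 4/43. B = -A = -4/43, C = 2 - 6·A = 62/43
Result: (4/43)/(s - 6) - ((4/43)s - 62/43)/(s² + 7)


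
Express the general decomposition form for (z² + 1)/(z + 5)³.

Repeated linear factor (power 3): P/(z + 5) + Q/(z + 5)² + R/(z + 5)³


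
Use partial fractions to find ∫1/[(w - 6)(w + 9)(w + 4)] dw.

Cover-up: A = 1/150, B = 1/75, C = -1/50. Decomposition: (1/150)/(w - 6) + (1/75)/(w + 9) - (1/50)/(w + 4). Integrate each term: (1/150) ln|(w - 6)| + (1/75) ln|(w + 9)| - (1/50) ln|(w + 4)| + C


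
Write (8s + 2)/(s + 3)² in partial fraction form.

(8s + 2) = α(s + 3) + β. At s = -3: β = 8·(-3) + 2 = -22. Coeff of s: α = 8
Result: 8/(s + 3) - 22/(s + 3)²


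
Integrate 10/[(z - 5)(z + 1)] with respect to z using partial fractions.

Decompose: 10/[(z - 5)(z + 1)] = (5/3)/(z - 5) - (5/3)/(z + 1). Integrate each term: (5/3) ln|(z - 5)| - (5/3) ln|(z + 1)| + C


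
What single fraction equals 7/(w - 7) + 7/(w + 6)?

Common denominator (w - 7)(w + 6). Numerator: 7(w + 6) + 7(w - 7) = (7w + 42) + (7w - 49) = 14w - 7
Result: (14w - 7)/[(w - 7)(w + 6)]


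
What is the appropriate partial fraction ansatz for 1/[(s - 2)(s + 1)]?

Distinct linear factors: P/(s - 2) + Q/(s + 1)


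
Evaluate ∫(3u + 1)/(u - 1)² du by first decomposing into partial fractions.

Decompose: A = 3, B = 3·1 + 1 = 4, so (3u + 1)/(u - 1)² = 3/(u - 1) + 4/(u - 1)². Integrate: ∫ A/(u - 1) du = 3 ln|(u - 1)|; ∫ B/(u - 1)² du = -4/(u - 1). Sum: 3 ln|(u - 1)| - 4/(u - 1) + C


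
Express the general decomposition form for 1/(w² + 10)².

Repeated quadratic factor: (αw + β)/(w² + 10) + (γw + δ)/(w² + 10)²


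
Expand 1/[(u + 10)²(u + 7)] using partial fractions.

Cover-up at u=-7: C = 1/(-7 + 10)² = 1/9. Cover-up at u=-10: B = 1/(-10 + 7) = -1/3. Comparing u² coeff: A = -C = -1/9
Result: (-1/9)/(u + 10) - (1/3)/(u + 10)² + (1/9)/(u + 7)


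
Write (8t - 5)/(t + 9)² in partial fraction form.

(8t - 5) = α(t + 9) + β. At t = -9: β = 8·(-9) - 5 = -77. Coeff of t: α = 8
Result: 8/(t + 9) - 77/(t + 9)²


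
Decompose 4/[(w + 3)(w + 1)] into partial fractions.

4/(w + 3)(w + 1) = P/(w + 3) + Q/(w + 1). P = 4/(-3 + 1) = -2, Q = 4/(-1 + 3) = 2
Result: -2/(w + 3) + 2/(w + 1)


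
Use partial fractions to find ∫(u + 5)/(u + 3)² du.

Decompose: α = 1, β = 1·(-3) + 5 = 2, so (u + 5)/(u + 3)² = 1/(u + 3) + 2/(u + 3)². Integrate: ∫ α/(u + 3) du = ln|(u + 3)|; ∫ β/(u + 3)² du = -2/(u + 3). Sum: ln|(u + 3)| - 2/(u + 3) + C


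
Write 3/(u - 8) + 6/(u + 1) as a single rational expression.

Common denominator (u - 8)(u + 1). Numerator: 3(u + 1) + 6(u - 8) = (3u + 3) + (6u - 48) = 9u - 45
Result: (9u - 45)/[(u - 8)(u + 1)]


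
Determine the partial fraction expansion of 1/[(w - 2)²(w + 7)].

Cover-up at w=-7: R = 1/(-7 - 2)² = 1/81. Cover-up at w=2: Q = 1/(2 + 7) = 1/9. Comparing w² coeff: P = -R = -1/81
Result: (-1/81)/(w - 2) + (1/9)/(w - 2)² + (1/81)/(w + 7)


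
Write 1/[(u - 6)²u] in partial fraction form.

Cover-up at u=0: R = 1/(0 - 6)² = 1/36. Cover-up at u=6: Q = 1/(6 - 0) = 1/6. Comparing u² coeff: P = -R = -1/36
Result: (-1/36)/(u - 6) + (1/6)/(u - 6)² + (1/36)/u


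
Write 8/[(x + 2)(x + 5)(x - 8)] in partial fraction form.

Using cover-up method: P = -4/15, Q = 8/39, R = 4/65
Result: (-4/15)/(x + 2) + (8/39)/(x + 5) + (4/65)/(x - 8)


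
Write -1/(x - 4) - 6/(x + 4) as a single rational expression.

Common denominator (x - 4)(x + 4). Numerator: -1(x + 4) - 6(x - 4) = (-x - 4) - (6x - 24) = -7x + 20
Result: (-7x + 20)/[(x - 4)(x + 4)]


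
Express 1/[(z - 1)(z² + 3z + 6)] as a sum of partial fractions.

Cover-up at z = 1: α = 1/(1² + 3·1 + 6) = 1/10. Then β = -α = -1/10, γ = -α·(3 + 1) = -2/5
Result: (1/10)/(z - 1) - ((1/10)z + 2/5)/(z² + 3z + 6)


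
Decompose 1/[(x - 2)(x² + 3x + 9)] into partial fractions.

Cover-up at x = 2: α = 1/(2² + 3·2 + 9) = 1/19. Then β = -α = -1/19, γ = -α·(3 + 2) = -5/19
Result: (1/19)/(x - 2) - ((1/19)x + 5/19)/(x² + 3x + 9)


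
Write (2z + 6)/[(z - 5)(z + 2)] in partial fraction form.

At z=5: P = (2·5 + 6)/(5 + 2) = 16/7. At z=-2: Q = (2·(-2) + 6)/(-2 - 5) = -2/7
Result: (16/7)/(z - 5) - (2/7)/(z + 2)


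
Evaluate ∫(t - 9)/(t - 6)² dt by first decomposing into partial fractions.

Decompose: P = 1, Q = 1·6 - 9 = -3, so (t - 9)/(t - 6)² = 1/(t - 6) - 3/(t - 6)². Integrate: ∫ P/(t - 6) dt = ln|(t - 6)|; ∫ Q/(t - 6)² dt = 3/(t - 6). Sum: ln|(t - 6)| + 3/(t - 6) + C


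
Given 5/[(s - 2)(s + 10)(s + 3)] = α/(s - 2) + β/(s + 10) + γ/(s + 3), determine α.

Cover-up at s = 2: α = 5/[(2 + 10)(2 + 3)] = 5/[(12)(5)] = 5/60 = 1/12


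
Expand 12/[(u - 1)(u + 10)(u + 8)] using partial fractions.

Using cover-up method: α = 4/33, β = 6/11, γ = -2/3
Result: (4/33)/(u - 1) + (6/11)/(u + 10) - (2/3)/(u + 8)


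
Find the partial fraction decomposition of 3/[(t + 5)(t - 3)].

3/(t + 5)(t - 3) = A/(t + 5) + B/(t - 3). A = 3/(-5 - 3) = -3/8, B = 3/(3 + 5) = 3/8
Result: (-3/8)/(t + 5) + (3/8)/(t - 3)


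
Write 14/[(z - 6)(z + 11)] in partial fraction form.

14/(z - 6)(z + 11) = P/(z - 6) + Q/(z + 11). P = 14/(6 + 11) = 14/17, Q = 14/(-11 - 6) = -14/17
Result: (14/17)/(z - 6) - (14/17)/(z + 11)


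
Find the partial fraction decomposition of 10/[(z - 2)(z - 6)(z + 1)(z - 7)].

Using Heaviside cover-up: (1/6)/(z - 2) - (5/14)/(z - 6) - (5/84)/(z + 1) + (1/4)/(z - 7)


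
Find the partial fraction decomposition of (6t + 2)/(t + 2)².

(6t + 2) = A(t + 2) + B. At t = -2: B = 6·(-2) + 2 = -10. Coeff of t: A = 6
Result: 6/(t + 2) - 10/(t + 2)²


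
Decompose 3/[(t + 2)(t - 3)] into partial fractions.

3/(t + 2)(t - 3) = α/(t + 2) + β/(t - 3). α = 3/(-2 - 3) = -3/5, β = 3/(3 + 2) = 3/5
Result: (-3/5)/(t + 2) + (3/5)/(t - 3)


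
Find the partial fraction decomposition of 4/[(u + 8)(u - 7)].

4/(u + 8)(u - 7) = P/(u + 8) + Q/(u - 7). P = 4/(-8 - 7) = -4/15, Q = 4/(7 + 8) = 4/15
Result: (-4/15)/(u + 8) + (4/15)/(u - 7)


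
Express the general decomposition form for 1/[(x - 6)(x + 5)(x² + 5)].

Two linear + quadratic: α/(x - 6) + β/(x + 5) + (γx + δ)/(x² + 5)


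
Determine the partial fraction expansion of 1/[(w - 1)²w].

Cover-up at w=0: C = 1/(0 - 1)² = 1. Cover-up at w=1: B = 1/(1 - 0) = 1. Comparing w² coeff: A = -C = -1
Result: -1/(w - 1) + 1/(w - 1)² + 1/w


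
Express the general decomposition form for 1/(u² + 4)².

Repeated quadratic factor: (αu + β)/(u² + 4) + (γu + δ)/(u² + 4)²


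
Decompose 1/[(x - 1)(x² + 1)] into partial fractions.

Cover-up at x = 1: A = 1/(1² + 1) = 1/2. Then B = -A = -1/2, C = -A·(0 + 1) = -1/2
Result: (1/2)/(x - 1) - ((1/2)x + 1/2)/(x² + 1)


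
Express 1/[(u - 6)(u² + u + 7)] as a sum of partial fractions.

Cover-up at u = 6: P = 1/(6² + 1·6 + 7) = 1/49. Then Q = -P = -1/49, R = -P·(1 + 6) = -1/7
Result: (1/49)/(u - 6) - ((1/49)u + 1/7)/(u² + u + 7)


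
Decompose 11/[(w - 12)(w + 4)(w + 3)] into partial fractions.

Using cover-up method: A = 11/240, B = 11/16, C = -11/15
Result: (11/240)/(w - 12) + (11/16)/(w + 4) - (11/15)/(w + 3)


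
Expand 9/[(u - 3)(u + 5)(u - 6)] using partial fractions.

Using cover-up method: A = -3/8, B = 9/88, C = 3/11
Result: (-3/8)/(u - 3) + (9/88)/(u + 5) + (3/11)/(u - 6)


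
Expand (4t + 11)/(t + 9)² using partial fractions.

(4t + 11) = A(t + 9) + B. At t = -9: B = 4·(-9) + 11 = -25. Coeff of t: A = 4
Result: 4/(t + 9) - 25/(t + 9)²


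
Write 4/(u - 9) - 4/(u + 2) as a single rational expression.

Common denominator (u - 9)(u + 2). Numerator: 4(u + 2) - 4(u - 9) = (4u + 8) - (4u - 36) = 44
Result: (44)/[(u - 9)(u + 2)]


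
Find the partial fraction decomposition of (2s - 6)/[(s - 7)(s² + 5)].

At s=7: α = (2·7 - 6)/(7² + 5) = 4/27. β = -α = -4/27, γ = 2 - 7·α = 26/27
Result: (4/27)/(s - 7) - ((4/27)s - 26/27)/(s² + 5)


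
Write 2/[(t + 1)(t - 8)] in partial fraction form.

2/(t + 1)(t - 8) = α/(t + 1) + β/(t - 8). α = 2/(-1 - 8) = -2/9, β = 2/(8 + 1) = 2/9
Result: (-2/9)/(t + 1) + (2/9)/(t - 8)


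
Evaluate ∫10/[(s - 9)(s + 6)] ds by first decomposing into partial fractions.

Decompose: 10/[(s - 9)(s + 6)] = (2/3)/(s - 9) - (2/3)/(s + 6). Integrate each term: (2/3) ln|(s - 9)| - (2/3) ln|(s + 6)| + C


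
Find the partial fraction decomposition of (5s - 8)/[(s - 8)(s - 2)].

At s=8: A = (5·8 - 8)/(8 - 2) = 16/3. At s=2: B = (5·2 - 8)/(2 - 8) = -1/3
Result: (16/3)/(s - 8) - (1/3)/(s - 2)


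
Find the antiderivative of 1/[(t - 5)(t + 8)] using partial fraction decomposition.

Decompose: 1/[(t - 5)(t + 8)] = (1/13)/(t - 5) - (1/13)/(t + 8). Integrate each term: (1/13) ln|(t - 5)| - (1/13) ln|(t + 8)| + C


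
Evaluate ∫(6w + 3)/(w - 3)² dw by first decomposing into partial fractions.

Decompose: A = 6, B = 6·3 + 3 = 21, so (6w + 3)/(w - 3)² = 6/(w - 3) + 21/(w - 3)². Integrate: ∫ A/(w - 3) dw = 6 ln|(w - 3)|; ∫ B/(w - 3)² dw = -21/(w - 3). Sum: 6 ln|(w - 3)| - 21/(w - 3) + C


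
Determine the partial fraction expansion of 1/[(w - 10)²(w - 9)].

Cover-up at w=9: γ = 1/(9 - 10)² = 1. Cover-up at w=10: β = 1/(10 - 9) = 1. Comparing w² coeff: α = -γ = -1
Result: -1/(w - 10) + 1/(w - 10)² + 1/(w - 9)


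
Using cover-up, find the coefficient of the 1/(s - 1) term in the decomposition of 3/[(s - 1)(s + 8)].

Cover (s - 1), set s=1: 3/((s + 8) at s=1) = 3/(9) = 1/3


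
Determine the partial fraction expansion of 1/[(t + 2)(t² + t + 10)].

Cover-up at t = -2: P = 1/((-2)² + 1·(-2) + 10) = 1/12. Then Q = -P = -1/12, R = -P·(1 - 2) = 1/12
Result: (1/12)/(t + 2) - ((1/12)t - 1/12)/(t² + t + 10)


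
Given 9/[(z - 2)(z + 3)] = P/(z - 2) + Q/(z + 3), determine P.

Cover-up at z = 2: P = 9/(2 + 3) = 9/5


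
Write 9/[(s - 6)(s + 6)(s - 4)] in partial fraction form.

Using cover-up method: A = 3/8, B = 3/40, C = -9/20
Result: (3/8)/(s - 6) + (3/40)/(s + 6) - (9/20)/(s - 4)


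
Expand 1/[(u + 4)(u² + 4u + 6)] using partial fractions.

Cover-up at u = -4: A = 1/((-4)² + 4·(-4) + 6) = 1/6. Then B = -A = -1/6, C = -A·(4 - 4) = 0
Result: (1/6)/(u + 4) - ((1/6)u)/(u² + 4u + 6)


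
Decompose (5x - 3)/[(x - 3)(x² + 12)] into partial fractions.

At x=3: A = (5·3 - 3)/(3² + 12) = 4/7. B = -A = -4/7, C = 5 - 3·A = 23/7
Result: (4/7)/(x - 3) - ((4/7)x - 23/7)/(x² + 12)


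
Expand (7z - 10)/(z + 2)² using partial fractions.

(7z - 10) = A(z + 2) + B. At z = -2: B = 7·(-2) - 10 = -24. Coeff of z: A = 7
Result: 7/(z + 2) - 24/(z + 2)²


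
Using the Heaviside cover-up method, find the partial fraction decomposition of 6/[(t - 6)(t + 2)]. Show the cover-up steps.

Cover (t - 6): set t=6, get A = 6/(6 + 2) = 3/4. Cover (t + 2): set t=-2, get B = 6/(-2 - 6) = -3/4.
Result: (3/4)/(t - 6) - (3/4)/(t + 2)


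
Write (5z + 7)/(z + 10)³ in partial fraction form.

(5z + 7) = α(z + 10)² + β(z + 10) + γ. At z = -10: γ = 5·(-10) + 7 = -43. Coefficients: α = 0, β = 5
Result: 5/(z + 10)² - 43/(z + 10)³


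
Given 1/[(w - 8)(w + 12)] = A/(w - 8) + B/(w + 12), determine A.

Cover-up at w = 8: A = 1/(8 + 12) = 1/20


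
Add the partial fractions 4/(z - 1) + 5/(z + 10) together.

Common denominator (z - 1)(z + 10). Numerator: 4(z + 10) + 5(z - 1) = (4z + 40) + (5z - 5) = 9z + 35
Result: (9z + 35)/[(z - 1)(z + 10)]


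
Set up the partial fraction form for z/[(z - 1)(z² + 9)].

Linear + irreducible quadratic: P/(z - 1) + (Qz + R)/(z² + 9)


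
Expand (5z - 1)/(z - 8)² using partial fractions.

(5z - 1) = P(z - 8) + Q. At z = 8: Q = 5·8 - 1 = 39. Coeff of z: P = 5
Result: 5/(z - 8) + 39/(z - 8)²


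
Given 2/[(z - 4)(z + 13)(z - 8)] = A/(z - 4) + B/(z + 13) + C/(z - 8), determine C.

Cover-up at z = 8: C = 2/[(8 - 4)(8 + 13)] = 2/[(4)(21)] = 2/84 = 1/42


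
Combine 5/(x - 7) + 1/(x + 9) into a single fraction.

Common denominator (x - 7)(x + 9). Numerator: 5(x + 9) + 1(x - 7) = (5x + 45) + (x - 7) = 6x + 38
Result: (6x + 38)/[(x - 7)(x + 9)]


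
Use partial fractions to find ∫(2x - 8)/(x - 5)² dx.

Decompose: A = 2, B = 2·5 - 8 = 2, so (2x - 8)/(x - 5)² = 2/(x - 5) + 2/(x - 5)². Integrate: ∫ A/(x - 5) dx = 2 ln|(x - 5)|; ∫ B/(x - 5)² dx = -2/(x - 5). Sum: 2 ln|(x - 5)| - 2/(x - 5) + C


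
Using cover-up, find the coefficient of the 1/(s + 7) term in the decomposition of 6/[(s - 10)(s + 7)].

Cover (s + 7), set s=-7: 6/((s - 10) at s=-7) = 6/(-17) = -6/17


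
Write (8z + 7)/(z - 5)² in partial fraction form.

(8z + 7) = α(z - 5) + β. At z = 5: β = 8·5 + 7 = 47. Coeff of z: α = 8
Result: 8/(z - 5) + 47/(z - 5)²


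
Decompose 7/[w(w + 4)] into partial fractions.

7/w(w + 4) = α/w + β/(w + 4). α = 7/(0 + 4) = 7/4, β = 7/(-4 - 0) = -7/4
Result: (7/4)/w - (7/4)/(w + 4)


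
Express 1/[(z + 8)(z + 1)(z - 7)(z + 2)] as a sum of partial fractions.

Using Heaviside cover-up: (-1/630)/(z + 8) - (1/56)/(z + 1) + (1/1080)/(z - 7) + (1/54)/(z + 2)


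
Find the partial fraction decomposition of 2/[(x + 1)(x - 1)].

2/(x + 1)(x - 1) = A/(x + 1) + B/(x - 1). A = 2/(-1 - 1) = -1, B = 2/(1 + 1) = 1
Result: -1/(x + 1) + 1/(x - 1)


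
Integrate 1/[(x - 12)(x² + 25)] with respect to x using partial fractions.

Cover-up at x=12: α = 1/(12²+25) = 1/169. Coeff matching: β = -1/169, γ = -12/169. Decomposition: (1/169)/(x - 12) - ((1/169)x + 12/169)/(x² + 25). Integrate: linear → ln, quadratic → (1/2)ln + arctan: (1/169) ln|(x - 12)| - (1/338) ln(x² + 25) - (12/845) arctan(x/5) + C


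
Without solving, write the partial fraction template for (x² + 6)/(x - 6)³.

Repeated linear factor (power 3): α/(x - 6) + β/(x - 6)² + γ/(x - 6)³


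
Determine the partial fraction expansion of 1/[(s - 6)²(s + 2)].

Cover-up at s=-2: R = 1/(-2 - 6)² = 1/64. Cover-up at s=6: Q = 1/(6 + 2) = 1/8. Comparing s² coeff: P = -R = -1/64
Result: (-1/64)/(s - 6) + (1/8)/(s - 6)² + (1/64)/(s + 2)


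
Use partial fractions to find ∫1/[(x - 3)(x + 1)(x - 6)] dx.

Cover-up: A = -1/12, B = 1/28, C = 1/21. Decomposition: (-1/12)/(x - 3) + (1/28)/(x + 1) + (1/21)/(x - 6). Integrate each term: (-1/12) ln|(x - 3)| + (1/28) ln|(x + 1)| + (1/21) ln|(x - 6)| + C
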